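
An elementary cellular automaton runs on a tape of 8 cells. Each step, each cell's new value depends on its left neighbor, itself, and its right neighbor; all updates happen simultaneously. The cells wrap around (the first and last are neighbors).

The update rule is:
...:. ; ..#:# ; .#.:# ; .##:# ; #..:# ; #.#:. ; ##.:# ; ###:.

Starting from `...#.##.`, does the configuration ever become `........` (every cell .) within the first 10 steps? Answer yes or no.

no

step 1: ..##.###
step 2: ####.#.#
step 3: ...#.#.#
step 4: #.##.#.#
step 5: #.##.#.#  (fixed point — unchanged through step 10)
step 10 is #.##.#.#, still not uniform .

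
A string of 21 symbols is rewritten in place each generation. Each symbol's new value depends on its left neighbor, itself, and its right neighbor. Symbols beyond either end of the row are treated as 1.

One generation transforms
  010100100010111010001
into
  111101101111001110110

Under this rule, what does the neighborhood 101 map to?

1

At position 0 the neighborhood is 101; the next row has 1 there.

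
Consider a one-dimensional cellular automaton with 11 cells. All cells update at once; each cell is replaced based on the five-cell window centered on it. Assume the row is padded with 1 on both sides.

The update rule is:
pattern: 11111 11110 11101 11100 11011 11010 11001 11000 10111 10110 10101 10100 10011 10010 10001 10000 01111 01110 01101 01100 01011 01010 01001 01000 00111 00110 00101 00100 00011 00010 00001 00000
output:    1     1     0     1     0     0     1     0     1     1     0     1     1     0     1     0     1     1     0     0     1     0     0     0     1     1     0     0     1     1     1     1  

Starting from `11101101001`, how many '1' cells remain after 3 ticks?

9

11001001011
11100000111
11100111111
count of 1: 9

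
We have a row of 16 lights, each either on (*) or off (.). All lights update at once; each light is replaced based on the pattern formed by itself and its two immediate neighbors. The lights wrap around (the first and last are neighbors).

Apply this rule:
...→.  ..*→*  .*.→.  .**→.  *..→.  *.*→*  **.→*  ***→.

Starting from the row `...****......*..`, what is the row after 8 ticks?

..*...*.....*...
.*...*.....*....
*...*.....*.....
...*.....*.....*
..*.....*.....*.
.*.....*.....*..
*.....*.....*...
.....*.....*...*

.....*.....*...*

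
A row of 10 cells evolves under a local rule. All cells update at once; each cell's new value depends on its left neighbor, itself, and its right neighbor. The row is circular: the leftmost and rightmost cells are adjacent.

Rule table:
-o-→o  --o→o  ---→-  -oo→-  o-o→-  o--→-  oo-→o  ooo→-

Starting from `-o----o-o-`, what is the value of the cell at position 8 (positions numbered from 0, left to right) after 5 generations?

o

oo---oo-o-
-o--o-o-o-
oo-oo-o-o-
-o--o-o-o-  (repeats generation 2; period 2)
generation 5: oo-oo-o-o-
position 8 holds o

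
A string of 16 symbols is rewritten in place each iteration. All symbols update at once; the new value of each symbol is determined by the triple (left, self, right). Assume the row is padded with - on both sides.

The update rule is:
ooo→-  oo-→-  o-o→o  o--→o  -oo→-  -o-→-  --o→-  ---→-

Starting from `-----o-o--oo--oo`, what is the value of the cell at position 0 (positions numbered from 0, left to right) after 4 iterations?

------o-o---o---
-------o-o---o--
--------o-o---o-
---------o-o---o
position 0 holds -

-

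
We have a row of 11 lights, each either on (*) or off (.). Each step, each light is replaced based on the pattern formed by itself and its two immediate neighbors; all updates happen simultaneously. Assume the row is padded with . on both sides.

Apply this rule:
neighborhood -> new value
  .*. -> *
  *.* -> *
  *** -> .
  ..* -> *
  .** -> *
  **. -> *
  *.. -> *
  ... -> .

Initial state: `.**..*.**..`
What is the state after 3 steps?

**********.
*........**
**......***

**......***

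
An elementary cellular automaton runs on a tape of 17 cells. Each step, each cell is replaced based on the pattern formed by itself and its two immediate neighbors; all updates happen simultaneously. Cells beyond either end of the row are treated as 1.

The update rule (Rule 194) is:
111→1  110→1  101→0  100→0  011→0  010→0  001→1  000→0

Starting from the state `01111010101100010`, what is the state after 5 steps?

00100001001001001

step 1: 00111000000100100
step 2: 01011000001001001
step 3: 00001000010010010
step 4: 00010000100100100
step 5: 00100001001001001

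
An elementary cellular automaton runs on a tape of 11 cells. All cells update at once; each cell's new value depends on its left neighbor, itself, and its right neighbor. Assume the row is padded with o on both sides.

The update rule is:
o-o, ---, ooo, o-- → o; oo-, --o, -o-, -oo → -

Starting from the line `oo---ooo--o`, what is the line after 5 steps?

o-o-o--o--o

o-oo--o-o--
-o--o--o-o-
o-o--o--o-o
-o-o--o--o-
o-o-o--o--o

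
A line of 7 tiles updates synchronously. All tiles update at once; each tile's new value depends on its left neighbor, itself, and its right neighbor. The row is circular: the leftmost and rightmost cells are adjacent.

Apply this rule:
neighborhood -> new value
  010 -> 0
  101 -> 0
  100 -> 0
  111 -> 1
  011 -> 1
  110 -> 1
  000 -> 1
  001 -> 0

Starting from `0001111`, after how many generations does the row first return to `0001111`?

2

0101111
0001111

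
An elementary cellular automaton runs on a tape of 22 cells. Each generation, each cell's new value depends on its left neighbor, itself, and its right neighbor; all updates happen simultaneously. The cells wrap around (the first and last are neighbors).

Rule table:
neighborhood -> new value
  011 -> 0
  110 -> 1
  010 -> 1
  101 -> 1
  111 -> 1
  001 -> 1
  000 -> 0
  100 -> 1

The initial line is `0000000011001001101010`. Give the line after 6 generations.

1111101110111011111101

generation 1: 0000000101111110111111
generation 2: 1000001110111111011111
generation 3: 1100010111011111101111
generation 4: 1110111011101111110111
generation 5: 1111011101110111111011
generation 6: 1111101110111011111101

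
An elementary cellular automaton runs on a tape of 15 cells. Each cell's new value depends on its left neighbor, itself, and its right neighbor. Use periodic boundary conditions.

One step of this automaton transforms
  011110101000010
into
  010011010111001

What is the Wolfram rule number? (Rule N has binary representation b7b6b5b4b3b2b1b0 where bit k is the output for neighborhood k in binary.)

121

position 2: 111 → 0  (bit 7 = 0)
position 4: 110 → 1  (bit 6 = 1)
position 5: 101 → 1  (bit 5 = 1)
position 9: 100 → 1  (bit 4 = 1)
position 1: 011 → 1  (bit 3 = 1)
position 6: 010 → 0  (bit 2 = 0)
position 0: 001 → 0  (bit 1 = 0)
position 10: 000 → 1  (bit 0 = 1)
bits b7..b0 = 01111001 = 121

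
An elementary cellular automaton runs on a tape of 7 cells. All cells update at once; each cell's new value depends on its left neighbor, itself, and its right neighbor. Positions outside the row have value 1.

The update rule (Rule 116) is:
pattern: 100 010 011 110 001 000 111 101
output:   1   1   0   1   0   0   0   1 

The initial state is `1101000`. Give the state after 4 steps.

0111100
1000110
1100011
0110000

0110000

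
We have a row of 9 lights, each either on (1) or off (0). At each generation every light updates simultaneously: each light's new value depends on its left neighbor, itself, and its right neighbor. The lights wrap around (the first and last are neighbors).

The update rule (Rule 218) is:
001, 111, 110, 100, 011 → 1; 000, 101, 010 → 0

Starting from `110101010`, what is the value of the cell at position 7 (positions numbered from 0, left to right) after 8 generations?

1

110000000
111000001
111100011
111110111
111110111  (fixed point — unchanged through generation 8)
position 7 holds 1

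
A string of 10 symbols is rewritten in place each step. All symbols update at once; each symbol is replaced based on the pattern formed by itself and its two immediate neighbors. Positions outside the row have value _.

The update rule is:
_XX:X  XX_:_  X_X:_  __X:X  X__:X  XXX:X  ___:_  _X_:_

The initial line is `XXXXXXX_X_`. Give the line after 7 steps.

step 1: XXXXXX___X
step 2: XXXXX_X_X_
step 3: XXXX_____X
step 4: XXX_X___X_
step 5: XX___X_X_X
step 6: X_X_X_____
step 7: _____X____

_____X____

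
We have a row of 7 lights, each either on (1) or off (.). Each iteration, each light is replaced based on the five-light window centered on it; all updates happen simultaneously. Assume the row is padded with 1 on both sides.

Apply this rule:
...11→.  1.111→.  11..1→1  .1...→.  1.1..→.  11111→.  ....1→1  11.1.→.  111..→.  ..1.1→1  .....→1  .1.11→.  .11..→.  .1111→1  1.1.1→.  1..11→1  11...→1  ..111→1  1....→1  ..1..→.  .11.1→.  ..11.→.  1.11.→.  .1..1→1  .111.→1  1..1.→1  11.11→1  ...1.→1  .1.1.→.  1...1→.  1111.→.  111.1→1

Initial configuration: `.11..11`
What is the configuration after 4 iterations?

1..1111

1..1111
.1111..
1.1..11
1..1111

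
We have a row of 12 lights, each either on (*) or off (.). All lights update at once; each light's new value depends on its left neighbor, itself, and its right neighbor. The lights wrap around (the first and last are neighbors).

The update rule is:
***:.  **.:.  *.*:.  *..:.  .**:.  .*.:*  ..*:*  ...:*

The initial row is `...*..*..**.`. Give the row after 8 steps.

step 1: ****.**.*...
step 2: ........*.**
step 3: .********...
step 4: *.........**
step 5: ..********..
step 6: **.........*
step 7: ...********.
step 8: ***.........

***.........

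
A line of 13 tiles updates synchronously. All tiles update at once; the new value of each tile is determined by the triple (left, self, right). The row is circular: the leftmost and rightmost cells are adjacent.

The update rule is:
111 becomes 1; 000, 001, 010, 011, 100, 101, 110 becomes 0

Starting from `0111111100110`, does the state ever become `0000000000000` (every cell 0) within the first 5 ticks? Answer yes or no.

0011111000000
0001110000000
0000100000000
0000000000000
all cells are 0 at tick 4

yes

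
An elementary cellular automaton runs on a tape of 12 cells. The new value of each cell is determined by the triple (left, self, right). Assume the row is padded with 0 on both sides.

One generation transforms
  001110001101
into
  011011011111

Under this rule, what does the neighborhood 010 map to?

1

At position 11 the neighborhood is 010; the next row has 1 there.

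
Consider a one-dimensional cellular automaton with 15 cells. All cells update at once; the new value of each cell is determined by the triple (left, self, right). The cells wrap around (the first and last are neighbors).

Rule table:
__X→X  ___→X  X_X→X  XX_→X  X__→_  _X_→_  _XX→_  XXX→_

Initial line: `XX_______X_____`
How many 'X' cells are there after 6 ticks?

8

_X_XXXXXX__XXXX
X_X_____X_X___X
XX__XXXX_X__XX_
_X_X___XX__X_XX
X_X__XX_X_X_X_X
XX__X_XX_X_X_X_
count of X: 8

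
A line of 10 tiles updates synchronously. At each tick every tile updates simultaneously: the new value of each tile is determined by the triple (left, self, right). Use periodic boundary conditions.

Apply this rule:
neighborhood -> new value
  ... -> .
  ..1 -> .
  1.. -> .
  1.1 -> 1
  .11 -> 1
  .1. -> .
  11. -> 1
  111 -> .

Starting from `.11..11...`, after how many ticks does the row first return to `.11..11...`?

tick 1: .11..11...

1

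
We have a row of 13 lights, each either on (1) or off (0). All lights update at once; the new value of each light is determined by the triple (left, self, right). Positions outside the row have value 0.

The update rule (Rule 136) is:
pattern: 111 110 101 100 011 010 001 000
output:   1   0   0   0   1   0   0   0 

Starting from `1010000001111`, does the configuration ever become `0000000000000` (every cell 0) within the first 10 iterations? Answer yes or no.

yes

0000000001110
0000000001100
0000000001000
0000000000000
all cells are 0 at iteration 4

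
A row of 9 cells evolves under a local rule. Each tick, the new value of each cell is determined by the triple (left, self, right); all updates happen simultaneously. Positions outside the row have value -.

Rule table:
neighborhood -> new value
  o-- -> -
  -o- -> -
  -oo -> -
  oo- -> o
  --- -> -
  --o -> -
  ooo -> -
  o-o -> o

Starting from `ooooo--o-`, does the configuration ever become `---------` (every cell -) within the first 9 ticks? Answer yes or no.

----o----
---------
all cells are - at tick 2

yes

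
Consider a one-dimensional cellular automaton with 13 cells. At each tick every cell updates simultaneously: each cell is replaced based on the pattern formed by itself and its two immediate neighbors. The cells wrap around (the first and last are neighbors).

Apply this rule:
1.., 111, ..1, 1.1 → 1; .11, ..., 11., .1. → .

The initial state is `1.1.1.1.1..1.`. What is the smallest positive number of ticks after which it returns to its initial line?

2

.1.1.1.1.11.1
1.1.1.1.1..1.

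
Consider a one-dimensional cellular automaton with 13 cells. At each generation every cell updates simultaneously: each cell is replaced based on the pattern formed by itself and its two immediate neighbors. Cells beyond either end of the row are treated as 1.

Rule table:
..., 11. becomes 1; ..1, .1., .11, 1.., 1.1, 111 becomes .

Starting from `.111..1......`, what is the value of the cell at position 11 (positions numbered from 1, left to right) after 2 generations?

...1....1111.
.1...11....1.
position 11 holds .

.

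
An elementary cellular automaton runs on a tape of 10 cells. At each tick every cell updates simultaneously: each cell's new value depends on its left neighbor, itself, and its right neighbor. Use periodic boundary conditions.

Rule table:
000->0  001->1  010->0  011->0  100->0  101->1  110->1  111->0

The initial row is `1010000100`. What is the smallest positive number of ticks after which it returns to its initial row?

10

tick 1: 0100001001
tick 2: 1000010010
tick 3: 0000100101
tick 4: 0001001010
tick 5: 0010010100
tick 6: 0100101000
tick 7: 1001010000
tick 8: 0010100001
tick 9: 0101000010
tick 10: 1010000100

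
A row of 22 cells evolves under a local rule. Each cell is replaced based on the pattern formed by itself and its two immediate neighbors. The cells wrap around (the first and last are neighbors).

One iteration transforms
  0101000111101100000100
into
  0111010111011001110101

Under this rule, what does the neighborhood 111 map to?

1

At position 8 the neighborhood is 111; the next row has 1 there.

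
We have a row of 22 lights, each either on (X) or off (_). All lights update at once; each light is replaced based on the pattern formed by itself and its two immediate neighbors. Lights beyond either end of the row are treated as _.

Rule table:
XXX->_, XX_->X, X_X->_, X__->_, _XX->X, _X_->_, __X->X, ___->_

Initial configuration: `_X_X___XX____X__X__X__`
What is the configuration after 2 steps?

_____XX_X__X__X__X____

step 1: X_____XXX___X__X__X___
step 2: _____XX_X__X__X__X____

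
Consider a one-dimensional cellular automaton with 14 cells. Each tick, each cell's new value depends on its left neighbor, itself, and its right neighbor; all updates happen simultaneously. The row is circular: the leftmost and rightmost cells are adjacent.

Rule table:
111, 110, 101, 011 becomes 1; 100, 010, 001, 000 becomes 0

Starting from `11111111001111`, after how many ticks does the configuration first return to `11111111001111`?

1

tick 1: 11111111001111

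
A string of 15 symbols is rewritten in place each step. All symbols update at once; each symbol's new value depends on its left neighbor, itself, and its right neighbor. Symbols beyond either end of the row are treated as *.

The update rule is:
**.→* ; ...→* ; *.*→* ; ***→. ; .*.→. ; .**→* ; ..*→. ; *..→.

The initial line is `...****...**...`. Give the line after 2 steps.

*.*....*.****.*

.*.*..*.*.**.*.
*.*....*.****.*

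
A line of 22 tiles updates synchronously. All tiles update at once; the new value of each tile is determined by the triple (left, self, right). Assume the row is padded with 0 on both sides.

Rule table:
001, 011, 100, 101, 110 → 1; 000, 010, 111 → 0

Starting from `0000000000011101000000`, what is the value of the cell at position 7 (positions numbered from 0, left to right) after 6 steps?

step 1: 0000000000110110100000
step 2: 0000000001111111010000
step 3: 0000000011000001101000
step 4: 0000000111100011110100
step 5: 0000001100110110011010
step 6: 0000011111111111111101
position 7 holds 1

1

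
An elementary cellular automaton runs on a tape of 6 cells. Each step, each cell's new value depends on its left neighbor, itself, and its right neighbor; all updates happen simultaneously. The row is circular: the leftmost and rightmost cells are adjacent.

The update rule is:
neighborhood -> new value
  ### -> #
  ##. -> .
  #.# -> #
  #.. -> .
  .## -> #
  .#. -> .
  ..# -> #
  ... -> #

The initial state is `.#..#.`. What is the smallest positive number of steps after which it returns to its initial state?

3

#..#..
..#..#
.#..#.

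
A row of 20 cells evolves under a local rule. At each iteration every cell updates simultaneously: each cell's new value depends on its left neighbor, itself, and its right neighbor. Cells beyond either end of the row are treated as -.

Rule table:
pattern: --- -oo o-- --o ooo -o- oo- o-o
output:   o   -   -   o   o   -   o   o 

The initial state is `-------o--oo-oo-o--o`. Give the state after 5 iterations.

o-o-oooooo-o-o-o-o--

ooooooo--o-oo-oo--o-
-oooooo-o-o-oo-o-o--
o-oooooo-o-o-oo-o--o
-o-oooooo-o-o-oo--o-
o-o-oooooo-o-o-o-o--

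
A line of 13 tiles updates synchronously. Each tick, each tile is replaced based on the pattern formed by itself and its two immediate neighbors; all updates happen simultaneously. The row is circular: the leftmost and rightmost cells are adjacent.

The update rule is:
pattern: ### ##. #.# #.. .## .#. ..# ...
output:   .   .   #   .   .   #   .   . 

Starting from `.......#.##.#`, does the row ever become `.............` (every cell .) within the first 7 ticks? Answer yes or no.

tick 1: .......##..##
tick 2: .............
all cells are . at tick 2

yes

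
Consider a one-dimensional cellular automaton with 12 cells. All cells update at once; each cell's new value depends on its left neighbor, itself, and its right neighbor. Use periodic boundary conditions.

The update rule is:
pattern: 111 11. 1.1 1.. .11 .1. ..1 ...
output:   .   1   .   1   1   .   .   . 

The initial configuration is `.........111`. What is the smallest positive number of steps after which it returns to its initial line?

1........1.1
11.........1
.11........1
.111........
.1.11.......
...111......
...1.11.....
.....111....
.....1.11...
.......111..
.......1.11.
.........111

12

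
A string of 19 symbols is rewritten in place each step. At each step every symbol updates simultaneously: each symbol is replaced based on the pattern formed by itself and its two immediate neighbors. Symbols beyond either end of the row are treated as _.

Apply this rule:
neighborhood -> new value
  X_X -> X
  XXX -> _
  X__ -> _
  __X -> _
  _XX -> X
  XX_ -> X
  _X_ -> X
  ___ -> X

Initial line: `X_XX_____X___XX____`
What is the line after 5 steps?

XXXX_XXX_X_X_XX_XXX
X__XXX_XXXXXXXXXX_X
X__X_XXX________XXX
X__XXX_X_XXXXXX_X_X
X__X_XXXXX____XXXXX

X__X_XXXXX____XXXXX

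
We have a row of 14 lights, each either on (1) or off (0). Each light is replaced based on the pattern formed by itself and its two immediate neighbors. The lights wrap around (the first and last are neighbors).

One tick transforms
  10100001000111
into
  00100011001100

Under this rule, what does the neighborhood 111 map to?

At position 12 the neighborhood is 111; the next row has 0 there.

0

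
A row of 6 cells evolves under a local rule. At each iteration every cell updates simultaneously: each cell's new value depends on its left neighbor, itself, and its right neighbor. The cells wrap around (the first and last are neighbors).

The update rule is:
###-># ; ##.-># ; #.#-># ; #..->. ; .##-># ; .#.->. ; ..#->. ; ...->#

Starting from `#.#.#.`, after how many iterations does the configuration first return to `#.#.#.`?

.#.#.#
#.#.#.

2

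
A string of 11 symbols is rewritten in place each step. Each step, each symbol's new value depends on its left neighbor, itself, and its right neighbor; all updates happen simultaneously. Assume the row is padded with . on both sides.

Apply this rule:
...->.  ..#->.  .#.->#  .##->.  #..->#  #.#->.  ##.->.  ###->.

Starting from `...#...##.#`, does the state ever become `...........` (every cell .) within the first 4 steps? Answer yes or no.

...##.....#
.....#....#
.....##...#
.......#..#
step 4 is .......#..#, still not uniform .

no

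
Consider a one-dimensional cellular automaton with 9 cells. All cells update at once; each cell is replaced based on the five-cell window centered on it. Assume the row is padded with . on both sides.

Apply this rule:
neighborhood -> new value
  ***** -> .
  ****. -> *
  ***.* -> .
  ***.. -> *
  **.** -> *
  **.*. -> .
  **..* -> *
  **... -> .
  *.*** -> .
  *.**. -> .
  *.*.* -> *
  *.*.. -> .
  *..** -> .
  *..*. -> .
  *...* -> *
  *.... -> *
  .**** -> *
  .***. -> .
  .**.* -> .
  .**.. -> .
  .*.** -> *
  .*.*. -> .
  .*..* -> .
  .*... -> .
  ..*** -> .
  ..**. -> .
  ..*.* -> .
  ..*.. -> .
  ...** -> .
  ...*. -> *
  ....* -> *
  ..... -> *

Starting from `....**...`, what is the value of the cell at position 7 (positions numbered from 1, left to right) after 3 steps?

step 1: ***....**
step 2: ..*.**...
step 3: **.*...**
position 7 holds .

.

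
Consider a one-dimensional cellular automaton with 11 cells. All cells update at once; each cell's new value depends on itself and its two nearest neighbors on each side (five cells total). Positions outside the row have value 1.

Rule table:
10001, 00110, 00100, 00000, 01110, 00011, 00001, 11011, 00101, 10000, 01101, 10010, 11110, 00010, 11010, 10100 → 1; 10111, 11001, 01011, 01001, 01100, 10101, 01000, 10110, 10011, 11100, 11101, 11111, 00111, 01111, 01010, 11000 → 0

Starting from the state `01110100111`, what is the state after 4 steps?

10101100000
01000001111
11011110000
10100100111

10100100111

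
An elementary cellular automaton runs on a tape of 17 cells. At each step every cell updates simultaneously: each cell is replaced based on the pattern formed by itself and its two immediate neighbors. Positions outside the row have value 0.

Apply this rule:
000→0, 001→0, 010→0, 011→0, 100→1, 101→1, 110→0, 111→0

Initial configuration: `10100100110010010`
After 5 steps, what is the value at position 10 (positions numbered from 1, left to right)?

01010010001001001
00101001000100100
00010100100010010
00001010010001001
00000101001000100
position 10 holds 0

0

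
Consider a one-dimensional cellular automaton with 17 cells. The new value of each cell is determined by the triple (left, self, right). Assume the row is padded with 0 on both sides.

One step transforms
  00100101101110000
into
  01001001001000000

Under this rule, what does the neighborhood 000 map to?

0

At position 0 the neighborhood is 000; the next row has 0 there.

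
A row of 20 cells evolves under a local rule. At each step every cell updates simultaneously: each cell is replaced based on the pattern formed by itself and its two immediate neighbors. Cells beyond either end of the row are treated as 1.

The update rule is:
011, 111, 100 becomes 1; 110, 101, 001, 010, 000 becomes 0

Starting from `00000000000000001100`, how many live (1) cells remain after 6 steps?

2

10000000000000001010
01000000000000000000
00100000000000000000
10010000000000000000
01001000000000000000
00100100000000000000
count of 1: 2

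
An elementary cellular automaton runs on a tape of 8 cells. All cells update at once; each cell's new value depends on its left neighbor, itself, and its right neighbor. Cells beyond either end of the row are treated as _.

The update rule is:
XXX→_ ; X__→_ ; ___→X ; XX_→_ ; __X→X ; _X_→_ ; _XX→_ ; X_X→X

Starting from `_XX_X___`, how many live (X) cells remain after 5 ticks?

4

tick 1: X__X__XX
tick 2: __X__X__
tick 3: XX__X__X
tick 4: ___X__X_
tick 5: XXX__X__
count of X: 4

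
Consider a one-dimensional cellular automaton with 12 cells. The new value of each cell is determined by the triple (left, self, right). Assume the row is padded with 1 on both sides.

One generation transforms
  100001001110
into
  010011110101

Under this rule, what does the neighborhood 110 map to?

0

At position 0 the neighborhood is 110; the next row has 0 there.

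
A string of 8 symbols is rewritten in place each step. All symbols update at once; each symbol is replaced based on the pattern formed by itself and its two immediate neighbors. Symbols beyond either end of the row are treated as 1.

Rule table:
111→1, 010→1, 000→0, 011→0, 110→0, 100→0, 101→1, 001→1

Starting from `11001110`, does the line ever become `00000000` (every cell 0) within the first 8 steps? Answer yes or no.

no

10010101
00111110
01011101
11101010
11011111
10101111
01110111
10101011
step 8 is 10101011, still not uniform 0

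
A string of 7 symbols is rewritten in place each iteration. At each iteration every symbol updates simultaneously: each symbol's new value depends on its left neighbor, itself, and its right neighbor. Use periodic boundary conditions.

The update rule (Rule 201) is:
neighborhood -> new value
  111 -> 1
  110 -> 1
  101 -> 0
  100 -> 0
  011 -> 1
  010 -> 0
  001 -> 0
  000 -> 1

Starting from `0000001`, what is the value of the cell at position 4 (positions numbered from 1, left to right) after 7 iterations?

1

iteration 1: 0111100
iteration 2: 0111101
iteration 3: 0111100  (repeats iteration 1; period 2)
iteration 7: 0111100
position 4 holds 1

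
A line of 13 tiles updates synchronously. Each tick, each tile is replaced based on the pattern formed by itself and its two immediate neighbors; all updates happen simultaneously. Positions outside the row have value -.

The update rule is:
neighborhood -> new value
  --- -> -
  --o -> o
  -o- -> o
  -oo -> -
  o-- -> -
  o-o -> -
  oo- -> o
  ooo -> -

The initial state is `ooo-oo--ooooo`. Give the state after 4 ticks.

tick 1: --o--o-o----o
tick 2: -oo-oo-o---oo
tick 3: o-o--o-o--o-o
tick 4: o-o-oo-o-oo-o

o-o-oo-o-oo-o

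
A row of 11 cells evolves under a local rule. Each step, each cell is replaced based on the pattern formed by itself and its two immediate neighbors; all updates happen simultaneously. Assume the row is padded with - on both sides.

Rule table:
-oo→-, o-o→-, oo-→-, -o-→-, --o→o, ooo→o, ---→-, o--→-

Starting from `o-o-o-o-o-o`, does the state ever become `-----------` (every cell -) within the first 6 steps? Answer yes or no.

yes

step 1: -----------
all cells are - at step 1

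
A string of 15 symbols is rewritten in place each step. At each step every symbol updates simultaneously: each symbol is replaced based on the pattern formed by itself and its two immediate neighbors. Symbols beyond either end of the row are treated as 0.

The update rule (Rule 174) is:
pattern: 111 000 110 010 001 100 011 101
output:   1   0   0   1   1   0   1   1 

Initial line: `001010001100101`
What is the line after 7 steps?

011110011001111
111100110011110
111001100111100
110011001111000
100110011110000
101100111100000
111001111000000

111001111000000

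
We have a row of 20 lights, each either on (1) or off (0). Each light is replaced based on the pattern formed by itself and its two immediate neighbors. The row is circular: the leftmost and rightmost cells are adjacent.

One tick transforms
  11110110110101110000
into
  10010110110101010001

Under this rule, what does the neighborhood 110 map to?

1

At position 3 the neighborhood is 110; the next row has 1 there.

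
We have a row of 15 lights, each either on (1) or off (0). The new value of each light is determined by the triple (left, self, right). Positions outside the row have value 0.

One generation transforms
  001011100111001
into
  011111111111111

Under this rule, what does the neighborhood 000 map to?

0

At position 0 the neighborhood is 000; the next row has 0 there.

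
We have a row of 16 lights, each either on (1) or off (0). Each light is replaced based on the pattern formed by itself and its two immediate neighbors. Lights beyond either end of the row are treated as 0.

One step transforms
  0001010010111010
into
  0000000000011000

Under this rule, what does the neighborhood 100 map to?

At position 6 the neighborhood is 100; the next row has 0 there.

0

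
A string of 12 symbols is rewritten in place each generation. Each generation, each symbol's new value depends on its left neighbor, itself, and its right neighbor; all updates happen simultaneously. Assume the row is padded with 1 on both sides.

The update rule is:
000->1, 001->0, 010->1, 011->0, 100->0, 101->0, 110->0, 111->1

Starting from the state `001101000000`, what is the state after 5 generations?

001001001100

generation 1: 000001011110
generation 2: 011101001100
generation 3: 001001000000
generation 4: 001001011110
generation 5: 001001001100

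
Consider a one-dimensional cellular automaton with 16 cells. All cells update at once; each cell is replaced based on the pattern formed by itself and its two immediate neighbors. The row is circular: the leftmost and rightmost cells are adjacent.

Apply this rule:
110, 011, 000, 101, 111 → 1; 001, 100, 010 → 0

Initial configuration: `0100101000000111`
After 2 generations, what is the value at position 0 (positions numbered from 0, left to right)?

1

1000010011110111
1011000011111111
position 0 holds 1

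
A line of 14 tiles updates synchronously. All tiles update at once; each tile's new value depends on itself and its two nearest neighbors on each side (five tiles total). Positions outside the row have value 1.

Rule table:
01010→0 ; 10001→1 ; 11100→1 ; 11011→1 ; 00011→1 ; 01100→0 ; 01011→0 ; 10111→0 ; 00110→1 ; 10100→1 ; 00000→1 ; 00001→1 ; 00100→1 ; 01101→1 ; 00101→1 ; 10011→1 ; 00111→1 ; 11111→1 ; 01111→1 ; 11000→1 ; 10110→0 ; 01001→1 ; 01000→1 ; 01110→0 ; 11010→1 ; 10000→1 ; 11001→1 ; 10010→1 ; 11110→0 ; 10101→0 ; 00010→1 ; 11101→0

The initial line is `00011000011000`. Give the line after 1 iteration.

11110111110111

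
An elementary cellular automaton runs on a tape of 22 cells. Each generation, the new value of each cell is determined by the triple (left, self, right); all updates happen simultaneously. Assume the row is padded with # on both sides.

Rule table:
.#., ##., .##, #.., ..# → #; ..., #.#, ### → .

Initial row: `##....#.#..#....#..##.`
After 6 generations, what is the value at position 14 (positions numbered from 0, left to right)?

.

.##..##.#####..######.
.######.#...####....#.
.#....#.##.##..##..##.
.##..##.##.##########.
.######.##.#........#.
.#....#.##.##......##.
position 14 holds .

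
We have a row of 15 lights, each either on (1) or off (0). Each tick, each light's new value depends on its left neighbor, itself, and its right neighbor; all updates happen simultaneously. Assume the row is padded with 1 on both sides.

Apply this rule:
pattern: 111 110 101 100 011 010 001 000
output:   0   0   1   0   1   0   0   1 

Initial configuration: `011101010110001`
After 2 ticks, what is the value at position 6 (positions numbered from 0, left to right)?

110010101100101
000001011000011
position 6 holds 0

0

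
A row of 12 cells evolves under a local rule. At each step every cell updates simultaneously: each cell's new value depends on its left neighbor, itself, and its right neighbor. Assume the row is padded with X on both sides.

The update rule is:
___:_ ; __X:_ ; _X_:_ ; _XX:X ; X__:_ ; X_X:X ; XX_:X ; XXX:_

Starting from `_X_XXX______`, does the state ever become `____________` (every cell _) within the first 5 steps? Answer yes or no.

yes

X_XX_X______
XXXXX_______
____X_______
____________
all cells are _ at step 4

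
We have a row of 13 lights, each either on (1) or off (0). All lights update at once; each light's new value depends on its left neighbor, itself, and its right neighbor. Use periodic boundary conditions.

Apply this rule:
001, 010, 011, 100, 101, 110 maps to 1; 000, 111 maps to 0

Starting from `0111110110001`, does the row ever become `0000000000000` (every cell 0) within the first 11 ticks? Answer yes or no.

1100011111011
0110110001110
1111111011011
0000001111110
0000011000011
1000111100111
1101100111100
1111111100111
0000000111100
0000001100110
0000011111111
tick 11 is 0000011111111, still not uniform 0

no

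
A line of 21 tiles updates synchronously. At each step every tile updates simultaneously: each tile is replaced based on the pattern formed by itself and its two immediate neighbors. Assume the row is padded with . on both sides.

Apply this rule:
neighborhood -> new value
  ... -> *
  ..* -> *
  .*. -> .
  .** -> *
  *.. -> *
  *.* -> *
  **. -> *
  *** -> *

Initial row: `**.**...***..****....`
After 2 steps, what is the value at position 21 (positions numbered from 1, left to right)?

*

*********************
*********************
position 21 holds *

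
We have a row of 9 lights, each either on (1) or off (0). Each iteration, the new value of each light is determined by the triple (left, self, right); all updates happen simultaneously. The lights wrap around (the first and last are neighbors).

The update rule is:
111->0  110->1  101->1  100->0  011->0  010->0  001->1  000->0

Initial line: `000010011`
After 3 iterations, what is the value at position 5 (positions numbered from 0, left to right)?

000100101
001001010
010010100
position 5 holds 0

0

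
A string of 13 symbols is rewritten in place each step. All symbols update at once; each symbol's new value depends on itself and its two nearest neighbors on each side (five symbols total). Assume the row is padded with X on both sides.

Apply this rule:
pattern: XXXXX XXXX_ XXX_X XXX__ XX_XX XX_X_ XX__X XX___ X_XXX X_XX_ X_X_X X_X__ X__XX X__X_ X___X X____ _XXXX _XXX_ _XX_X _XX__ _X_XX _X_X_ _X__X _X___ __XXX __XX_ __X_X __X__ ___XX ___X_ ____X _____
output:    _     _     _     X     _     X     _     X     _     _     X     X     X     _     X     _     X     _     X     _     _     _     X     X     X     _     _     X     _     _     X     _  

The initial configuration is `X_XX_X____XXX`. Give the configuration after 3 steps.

step 1: ___XXXX_X_XX_
step 2: XX_XX__XX__X_
step 3: ______X______

______X______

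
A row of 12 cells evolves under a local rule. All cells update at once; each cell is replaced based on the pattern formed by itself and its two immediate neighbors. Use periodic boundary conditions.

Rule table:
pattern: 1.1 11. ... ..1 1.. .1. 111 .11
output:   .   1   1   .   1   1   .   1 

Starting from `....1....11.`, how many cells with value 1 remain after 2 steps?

111.1111.111
..1.1..1.1..
count of 1: 4

4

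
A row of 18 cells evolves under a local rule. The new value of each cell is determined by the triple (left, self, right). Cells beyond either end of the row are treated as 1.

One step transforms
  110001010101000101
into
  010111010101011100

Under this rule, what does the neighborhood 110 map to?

At position 1 the neighborhood is 110; the next row has 1 there.

1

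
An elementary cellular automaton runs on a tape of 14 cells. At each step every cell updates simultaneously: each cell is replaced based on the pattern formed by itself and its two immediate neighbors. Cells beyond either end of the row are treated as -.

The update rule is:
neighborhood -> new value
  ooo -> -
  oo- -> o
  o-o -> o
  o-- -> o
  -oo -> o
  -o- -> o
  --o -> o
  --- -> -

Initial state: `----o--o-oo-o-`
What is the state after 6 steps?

---ooooooooooo
--oo---------o
-oooo-------oo
oo--oo-----ooo
ooooooo---oo-o
o-----oo-ooooo

o-----oo-ooooo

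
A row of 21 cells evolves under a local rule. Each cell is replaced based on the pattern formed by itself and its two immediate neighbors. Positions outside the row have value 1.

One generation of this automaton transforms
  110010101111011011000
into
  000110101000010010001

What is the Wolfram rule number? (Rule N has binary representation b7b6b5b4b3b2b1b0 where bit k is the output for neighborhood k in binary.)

position 0: 111 → 0  (bit 7 = 0)
position 1: 110 → 0  (bit 6 = 0)
position 5: 101 → 0  (bit 5 = 0)
position 2: 100 → 0  (bit 4 = 0)
position 8: 011 → 1  (bit 3 = 1)
position 4: 010 → 1  (bit 2 = 1)
position 3: 001 → 1  (bit 1 = 1)
position 19: 000 → 0  (bit 0 = 0)
bits b7..b0 = 00001110 = 14

14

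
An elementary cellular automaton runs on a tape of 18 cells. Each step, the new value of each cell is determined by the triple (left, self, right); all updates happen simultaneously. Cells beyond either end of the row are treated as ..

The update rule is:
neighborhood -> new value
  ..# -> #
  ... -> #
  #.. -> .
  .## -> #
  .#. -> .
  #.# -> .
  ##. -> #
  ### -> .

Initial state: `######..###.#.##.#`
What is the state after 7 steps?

#....#.#.......#.#

step 1: #....#.##.#...##..
step 2: ..###..##...####.#
step 3: ###.#.###.###..#..
step 4: #.#...#.#.#.#.#..#
step 5: ....##..........#.
step 6: ######.#########..
step 7: #....#.#.......#.#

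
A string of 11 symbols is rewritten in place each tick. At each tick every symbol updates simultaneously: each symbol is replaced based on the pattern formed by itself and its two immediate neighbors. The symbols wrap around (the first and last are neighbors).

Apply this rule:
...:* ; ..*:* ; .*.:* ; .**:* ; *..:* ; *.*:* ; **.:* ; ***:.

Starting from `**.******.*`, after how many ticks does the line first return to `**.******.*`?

.***....***
**.******.*

2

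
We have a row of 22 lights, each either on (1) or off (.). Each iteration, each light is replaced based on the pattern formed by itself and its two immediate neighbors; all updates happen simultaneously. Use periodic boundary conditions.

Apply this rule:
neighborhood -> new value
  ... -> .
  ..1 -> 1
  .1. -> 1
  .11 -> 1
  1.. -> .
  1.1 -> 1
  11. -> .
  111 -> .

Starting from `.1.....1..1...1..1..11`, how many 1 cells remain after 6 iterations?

11....11.11..11.11.11.
1....11.11..11.11.11.1
....11.11..11.11.11.11
...11.11..11.11.11.11.
..11.11..11.11.11.11..
.11.11..11.11.11.11...
count of 1: 12

12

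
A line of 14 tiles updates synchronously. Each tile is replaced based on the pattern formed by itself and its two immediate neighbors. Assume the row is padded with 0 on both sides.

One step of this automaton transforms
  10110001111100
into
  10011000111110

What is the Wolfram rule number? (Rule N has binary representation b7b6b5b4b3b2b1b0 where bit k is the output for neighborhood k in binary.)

212

position 8: 111 → 1  (bit 7 = 1)
position 3: 110 → 1  (bit 6 = 1)
position 1: 101 → 0  (bit 5 = 0)
position 4: 100 → 1  (bit 4 = 1)
position 2: 011 → 0  (bit 3 = 0)
position 0: 010 → 1  (bit 2 = 1)
position 6: 001 → 0  (bit 1 = 0)
position 5: 000 → 0  (bit 0 = 0)
bits b7..b0 = 11010100 = 212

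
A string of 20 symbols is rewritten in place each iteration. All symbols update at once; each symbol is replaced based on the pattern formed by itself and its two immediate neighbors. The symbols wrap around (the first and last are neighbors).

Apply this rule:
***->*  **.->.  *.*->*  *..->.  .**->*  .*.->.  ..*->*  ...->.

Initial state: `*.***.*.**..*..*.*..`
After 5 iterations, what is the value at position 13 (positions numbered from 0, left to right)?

.

.***.*.**..*..*.*..*
***.*.**..*..*.*..*.
**.*.**..*..*.*..*.*
*.*.**..*..*.*..*.**
.*.**..*..*.*..*.***
position 13 holds .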